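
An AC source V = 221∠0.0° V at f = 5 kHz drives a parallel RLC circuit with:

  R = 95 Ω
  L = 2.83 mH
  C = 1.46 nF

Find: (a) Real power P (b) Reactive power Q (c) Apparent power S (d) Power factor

Step 1 — Angular frequency: ω = 2π·f = 2π·5000 = 3.142e+04 rad/s.
Step 2 — Component impedances:
  R: Z = R = 95 Ω
  L: Z = jωL = j·3.142e+04·0.00283 = 0 + j88.91 Ω
  C: Z = 1/(jωC) = -j/(ω·C) = 0 - j2.18e+04 Ω
Step 3 — Parallel combination: 1/Z_total = 1/R + 1/L + 1/C; Z_total = 44.55 + j47.41 Ω = 65.06∠46.8° Ω.
Step 4 — Source phasor: V = 221∠0.0° V = 221 V.
Step 5 — Current: I = V / Z = 2.326 - j2.476 A = 3.397∠-46.8° A.
Step 6 — Complex power: S = V·I* = 514.1 + j547.1 VA.
Step 7 — Real power: P = Re(S) = 514.1 W.
Step 8 — Reactive power: Q = Im(S) = 547.1 VAR.
Step 9 — Apparent power: |S| = 750.8 VA.
Step 10 — Power factor: PF = P/|S| = 0.6848 (lagging).

(a) P = 514.1 W  (b) Q = 547.1 VAR  (c) S = 750.8 VA  (d) PF = 0.6848 (lagging)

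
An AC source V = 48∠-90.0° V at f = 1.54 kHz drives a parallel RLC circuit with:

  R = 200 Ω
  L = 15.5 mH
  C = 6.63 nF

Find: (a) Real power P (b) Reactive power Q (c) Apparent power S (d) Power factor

Step 1 — Angular frequency: ω = 2π·f = 2π·1540 = 9676 rad/s.
Step 2 — Component impedances:
  R: Z = R = 200 Ω
  L: Z = jωL = j·9676·0.0155 = 0 + j150 Ω
  C: Z = 1/(jωC) = -j/(ω·C) = 0 - j1.559e+04 Ω
Step 3 — Parallel combination: 1/Z_total = 1/R + 1/L + 1/C; Z_total = 72.88 + j96.25 Ω = 120.7∠52.9° Ω.
Step 4 — Source phasor: V = 48∠-90.0° V = 0 - j48 V.
Step 5 — Current: I = V / Z = -0.317 - j0.24 A = 0.3976∠-142.9° A.
Step 6 — Complex power: S = V·I* = 11.52 + j15.21 VA.
Step 7 — Real power: P = Re(S) = 11.52 W.
Step 8 — Reactive power: Q = Im(S) = 15.21 VAR.
Step 9 — Apparent power: |S| = 19.08 VA.
Step 10 — Power factor: PF = P/|S| = 0.6037 (lagging).

(a) P = 11.52 W  (b) Q = 15.21 VAR  (c) S = 19.08 VA  (d) PF = 0.6037 (lagging)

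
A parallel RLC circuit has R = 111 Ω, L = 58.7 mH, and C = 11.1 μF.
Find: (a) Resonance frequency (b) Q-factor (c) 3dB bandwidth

Step 1 — Resonance: ω₀ = 1/√(LC) = 1/√(0.0587·1.11e-05) = 1239 rad/s.
Step 2 — f₀ = ω₀/(2π) = 197.2 Hz.
Step 3 — Parallel Q: Q = R/(ω₀L) = 111/(1239·0.0587) = 1.526.
Step 4 — Bandwidth: Δω = ω₀/Q = 811.6 rad/s; BW = Δω/(2π) = 129.2 Hz.

(a) f₀ = 197.2 Hz  (b) Q = 1.526  (c) BW = 129.2 Hz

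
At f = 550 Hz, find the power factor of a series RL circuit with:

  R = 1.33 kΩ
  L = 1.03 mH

Step 1 — Angular frequency: ω = 2π·f = 2π·550 = 3456 rad/s.
Step 2 — Component impedances:
  R: Z = R = 1330 Ω
  L: Z = jωL = j·3456·0.00103 = 0 + j3.559 Ω
Step 3 — Series combination: Z_total = R + L = 1330 + j3.559 Ω = 1330∠0.2° Ω.
Step 4 — Power factor: PF = cos(φ) = Re(Z)/|Z| = 1330/1330 = 1.
Step 5 — Type: Im(Z) = 3.559 ⇒ lagging (phase φ = 0.2°).

PF = 1 (lagging, φ = 0.2°)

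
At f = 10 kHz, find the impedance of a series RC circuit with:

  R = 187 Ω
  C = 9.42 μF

Step 1 — Angular frequency: ω = 2π·f = 2π·1e+04 = 6.283e+04 rad/s.
Step 2 — Component impedances:
  R: Z = R = 187 Ω
  C: Z = 1/(jωC) = -j/(ω·C) = 0 - j1.69 Ω
Step 3 — Series combination: Z_total = R + C = 187 - j1.69 Ω = 187∠-0.5° Ω.

Z = 187 - j1.69 Ω = 187∠-0.5° Ω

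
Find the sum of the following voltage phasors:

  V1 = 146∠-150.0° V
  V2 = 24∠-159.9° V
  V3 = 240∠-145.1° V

Step 1 — Convert each phasor to rectangular form:
  V1 = 146·(cos(-150.0°) + j·sin(-150.0°)) = -126.4 - j73 V
  V2 = 24·(cos(-159.9°) + j·sin(-159.9°)) = -22.54 - j8.248 V
  V3 = 240·(cos(-145.1°) + j·sin(-145.1°)) = -196.8 - j137.3 V
Step 2 — Sum components: V_total = -345.8 - j218.6 V.
Step 3 — Convert to polar: |V_total| = 409.1 V, ∠V_total = -147.7°.

V_total = 409.1∠-147.7° V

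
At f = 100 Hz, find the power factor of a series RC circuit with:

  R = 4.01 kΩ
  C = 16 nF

Step 1 — Angular frequency: ω = 2π·f = 2π·100 = 628.3 rad/s.
Step 2 — Component impedances:
  R: Z = R = 4010 Ω
  C: Z = 1/(jωC) = -j/(ω·C) = 0 - j9.947e+04 Ω
Step 3 — Series combination: Z_total = R + C = 4010 - j9.947e+04 Ω = 9.955e+04∠-87.7° Ω.
Step 4 — Power factor: PF = cos(φ) = Re(Z)/|Z| = 4010/9.955e+04 = 0.04028.
Step 5 — Type: Im(Z) = -9.947e+04 ⇒ leading (phase φ = -87.7°).

PF = 0.04028 (leading, φ = -87.7°)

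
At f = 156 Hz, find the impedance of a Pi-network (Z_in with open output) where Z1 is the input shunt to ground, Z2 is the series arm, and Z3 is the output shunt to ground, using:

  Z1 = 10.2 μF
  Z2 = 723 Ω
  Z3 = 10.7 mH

Step 1 — Angular frequency: ω = 2π·f = 2π·156 = 980.2 rad/s.
Step 2 — Component impedances:
  Z1: Z = 1/(jωC) = -j/(ω·C) = 0 - j100 Ω
  Z2: Z = R = 723 Ω
  Z3: Z = jωL = j·980.2·0.0107 = 0 + j10.49 Ω
Step 3 — With open output, the series arm Z2 and the output shunt Z3 appear in series to ground: Z2 + Z3 = 723 + j10.49 Ω.
Step 4 — Parallel with input shunt Z1: Z_in = Z1 || (Z2 + Z3) = 13.63 - j98.33 Ω = 99.27∠-82.1° Ω.

Z = 13.63 - j98.33 Ω = 99.27∠-82.1° Ω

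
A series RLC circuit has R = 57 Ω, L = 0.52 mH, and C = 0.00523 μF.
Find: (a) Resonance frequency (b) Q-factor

Step 1 — Resonance condition Im(Z)=0 gives ω₀ = 1/√(LC).
Step 2 — ω₀ = 1/√(0.00052·5.23e-09) = 6.064e+05 rad/s.
Step 3 — f₀ = ω₀/(2π) = 9.651e+04 Hz.
Step 4 — Series Q: Q = ω₀L/R = 6.064e+05·0.00052/57 = 5.532.

(a) f₀ = 9.651e+04 Hz  (b) Q = 5.532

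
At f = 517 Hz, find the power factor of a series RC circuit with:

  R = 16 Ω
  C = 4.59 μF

Step 1 — Angular frequency: ω = 2π·f = 2π·517 = 3248 rad/s.
Step 2 — Component impedances:
  R: Z = R = 16 Ω
  C: Z = 1/(jωC) = -j/(ω·C) = 0 - j67.07 Ω
Step 3 — Series combination: Z_total = R + C = 16 - j67.07 Ω = 68.95∠-76.6° Ω.
Step 4 — Power factor: PF = cos(φ) = Re(Z)/|Z| = 16/68.95 = 0.2321.
Step 5 — Type: Im(Z) = -67.07 ⇒ leading (phase φ = -76.6°).

PF = 0.2321 (leading, φ = -76.6°)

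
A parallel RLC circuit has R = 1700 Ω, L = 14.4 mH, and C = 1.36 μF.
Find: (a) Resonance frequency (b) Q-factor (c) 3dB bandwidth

Step 1 — Resonance: ω₀ = 1/√(LC) = 1/√(0.0144·1.36e-06) = 7146 rad/s.
Step 2 — f₀ = ω₀/(2π) = 1137 Hz.
Step 3 — Parallel Q: Q = R/(ω₀L) = 1700/(7146·0.0144) = 16.52.
Step 4 — Bandwidth: Δω = ω₀/Q = 432.5 rad/s; BW = Δω/(2π) = 68.84 Hz.

(a) f₀ = 1137 Hz  (b) Q = 16.52  (c) BW = 68.84 Hz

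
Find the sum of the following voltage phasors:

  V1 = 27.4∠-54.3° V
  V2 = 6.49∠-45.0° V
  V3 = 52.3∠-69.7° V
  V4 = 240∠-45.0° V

Step 1 — Convert each phasor to rectangular form:
  V1 = 27.4·(cos(-54.3°) + j·sin(-54.3°)) = 15.99 - j22.25 V
  V2 = 6.49·(cos(-45.0°) + j·sin(-45.0°)) = 4.589 - j4.589 V
  V3 = 52.3·(cos(-69.7°) + j·sin(-69.7°)) = 18.14 - j49.05 V
  V4 = 240·(cos(-45.0°) + j·sin(-45.0°)) = 169.7 - j169.7 V
Step 2 — Sum components: V_total = 208.4 - j245.6 V.
Step 3 — Convert to polar: |V_total| = 322.1 V, ∠V_total = -49.7°.

V_total = 322.1∠-49.7° V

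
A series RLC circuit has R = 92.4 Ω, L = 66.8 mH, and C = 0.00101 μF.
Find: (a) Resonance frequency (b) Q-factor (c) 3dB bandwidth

Step 1 — Resonance condition Im(Z)=0 gives ω₀ = 1/√(LC).
Step 2 — ω₀ = 1/√(0.0668·1.01e-09) = 1.217e+05 rad/s.
Step 3 — f₀ = ω₀/(2π) = 1.938e+04 Hz.
Step 4 — Series Q: Q = ω₀L/R = 1.217e+05·0.0668/92.4 = 88.01.
Step 5 — 3dB bandwidth: Δω = ω₀/Q = 1383 rad/s; BW = Δω/(2π) = 220.1 Hz.

(a) f₀ = 1.938e+04 Hz  (b) Q = 88.01  (c) BW = 220.1 Hz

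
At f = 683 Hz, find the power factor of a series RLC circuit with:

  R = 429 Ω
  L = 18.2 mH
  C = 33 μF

Step 1 — Angular frequency: ω = 2π·f = 2π·683 = 4291 rad/s.
Step 2 — Component impedances:
  R: Z = R = 429 Ω
  L: Z = jωL = j·4291·0.0182 = 0 + j78.1 Ω
  C: Z = 1/(jωC) = -j/(ω·C) = 0 - j7.061 Ω
Step 3 — Series combination: Z_total = R + L + C = 429 + j71.04 Ω = 434.8∠9.4° Ω.
Step 4 — Power factor: PF = cos(φ) = Re(Z)/|Z| = 429/434.84 = 0.9866.
Step 5 — Type: Im(Z) = 71.04 ⇒ lagging (phase φ = 9.4°).

PF = 0.9866 (lagging, φ = 9.4°)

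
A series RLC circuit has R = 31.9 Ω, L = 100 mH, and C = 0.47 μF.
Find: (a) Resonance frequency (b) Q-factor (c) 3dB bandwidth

Step 1 — Resonance condition Im(Z)=0 gives ω₀ = 1/√(LC).
Step 2 — ω₀ = 1/√(0.1·4.7e-07) = 4613 rad/s.
Step 3 — f₀ = ω₀/(2π) = 734.1 Hz.
Step 4 — Series Q: Q = ω₀L/R = 4613·0.1/31.9 = 14.46.
Step 5 — 3dB bandwidth: Δω = ω₀/Q = 319 rad/s; BW = Δω/(2π) = 50.77 Hz.

(a) f₀ = 734.1 Hz  (b) Q = 14.46  (c) BW = 50.77 Hz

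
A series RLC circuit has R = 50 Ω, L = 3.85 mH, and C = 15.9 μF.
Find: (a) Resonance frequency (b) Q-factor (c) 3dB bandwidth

Step 1 — Resonance condition Im(Z)=0 gives ω₀ = 1/√(LC).
Step 2 — ω₀ = 1/√(0.00385·1.59e-05) = 4042 rad/s.
Step 3 — f₀ = ω₀/(2π) = 643.3 Hz.
Step 4 — Series Q: Q = ω₀L/R = 4042·0.00385/50 = 0.3112.
Step 5 — 3dB bandwidth: Δω = ω₀/Q = 1.299e+04 rad/s; BW = Δω/(2π) = 2067 Hz.

(a) f₀ = 643.3 Hz  (b) Q = 0.3112  (c) BW = 2067 Hz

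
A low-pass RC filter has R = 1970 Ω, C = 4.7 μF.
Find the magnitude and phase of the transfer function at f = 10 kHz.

Step 1 — Angular frequency: ω = 2π·1e+04 = 6.283e+04 rad/s.
Step 2 — Transfer function: H(jω) = 1/(1 + jωRC).
Step 3 — Denominator: 1 + jωRC = 1 + j·6.283e+04·1970·4.7e-06 = 1 + j581.8.
Step 4 — H = 2.955e-06 - j0.001719.
Step 5 — Magnitude: |H| = 0.001719 (-55.3 dB); phase: φ = -89.9°.

|H| = 0.001719 (-55.3 dB), φ = -89.9°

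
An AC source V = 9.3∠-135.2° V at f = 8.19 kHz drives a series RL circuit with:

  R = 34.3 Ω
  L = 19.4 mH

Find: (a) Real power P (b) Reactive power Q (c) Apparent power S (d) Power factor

Step 1 — Angular frequency: ω = 2π·f = 2π·8190 = 5.146e+04 rad/s.
Step 2 — Component impedances:
  R: Z = R = 34.3 Ω
  L: Z = jωL = j·5.146e+04·0.0194 = 0 + j998.3 Ω
Step 3 — Series combination: Z_total = R + L = 34.3 + j998.3 Ω = 998.9∠88.0° Ω.
Step 4 — Source phasor: V = 9.3∠-135.2° V = -6.599 - j6.553 V.
Step 5 — Current: I = V / Z = -0.006783 + j0.006377 A = 0.00931∠136.8° A.
Step 6 — Complex power: S = V·I* = 0.002973 + j0.08653 VA.
Step 7 — Real power: P = Re(S) = 0.002973 W.
Step 8 — Reactive power: Q = Im(S) = 0.08653 VAR.
Step 9 — Apparent power: |S| = 0.08659 VA.
Step 10 — Power factor: PF = P/|S| = 0.03434 (lagging).

(a) P = 0.002973 W  (b) Q = 0.08653 VAR  (c) S = 0.08659 VA  (d) PF = 0.03434 (lagging)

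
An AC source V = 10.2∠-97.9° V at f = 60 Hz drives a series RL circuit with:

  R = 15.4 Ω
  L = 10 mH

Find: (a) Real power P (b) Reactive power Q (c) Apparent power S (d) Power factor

Step 1 — Angular frequency: ω = 2π·f = 2π·60 = 377 rad/s.
Step 2 — Component impedances:
  R: Z = R = 15.4 Ω
  L: Z = jωL = j·377·0.01 = 0 + j3.77 Ω
Step 3 — Series combination: Z_total = R + L = 15.4 + j3.77 Ω = 15.85∠13.8° Ω.
Step 4 — Source phasor: V = 10.2∠-97.9° V = -1.402 - j10.1 V.
Step 5 — Current: I = V / Z = -0.2374 - j0.5979 A = 0.6433∠-111.7° A.
Step 6 — Complex power: S = V·I* = 6.374 + j1.56 VA.
Step 7 — Real power: P = Re(S) = 6.374 W.
Step 8 — Reactive power: Q = Im(S) = 1.56 VAR.
Step 9 — Apparent power: |S| = 6.562 VA.
Step 10 — Power factor: PF = P/|S| = 0.9713 (lagging).

(a) P = 6.374 W  (b) Q = 1.56 VAR  (c) S = 6.562 VA  (d) PF = 0.9713 (lagging)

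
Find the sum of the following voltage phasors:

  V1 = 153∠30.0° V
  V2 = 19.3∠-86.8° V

Step 1 — Convert each phasor to rectangular form:
  V1 = 153·(cos(30.0°) + j·sin(30.0°)) = 132.5 + j76.5 V
  V2 = 19.3·(cos(-86.8°) + j·sin(-86.8°)) = 1.077 - j19.27 V
Step 2 — Sum components: V_total = 133.6 + j57.23 V.
Step 3 — Convert to polar: |V_total| = 145.3 V, ∠V_total = 23.2°.

V_total = 145.3∠23.2° V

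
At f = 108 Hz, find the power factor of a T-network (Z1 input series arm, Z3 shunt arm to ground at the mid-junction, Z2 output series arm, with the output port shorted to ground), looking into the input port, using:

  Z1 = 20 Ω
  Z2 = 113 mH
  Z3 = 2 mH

Step 1 — Angular frequency: ω = 2π·f = 2π·108 = 678.6 rad/s.
Step 2 — Component impedances:
  Z1: Z = R = 20 Ω
  Z2: Z = jωL = j·678.6·0.113 = 0 + j76.68 Ω
  Z3: Z = jωL = j·678.6·0.002 = 0 + j1.357 Ω
Step 3 — With the output port shorted to ground, the output series arm Z2 runs from the junction to ground; the shunt arm Z3 also runs from the junction to ground. They appear in parallel: Z3 || Z2 = 0 + j1.334 Ω.
Step 4 — Series with input arm Z1: Z_in = Z1 + (Z3 || Z2) = 20 + j1.334 Ω = 20.04∠3.8° Ω.
Step 5 — Power factor: PF = cos(φ) = Re(Z)/|Z| = 20/20.044 = 0.9978.
Step 6 — Type: Im(Z) = 1.334 ⇒ lagging (phase φ = 3.8°).

PF = 0.9978 (lagging, φ = 3.8°)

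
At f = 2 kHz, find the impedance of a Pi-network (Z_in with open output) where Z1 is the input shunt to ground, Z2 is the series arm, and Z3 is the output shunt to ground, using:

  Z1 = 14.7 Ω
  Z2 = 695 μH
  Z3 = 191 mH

Step 1 — Angular frequency: ω = 2π·f = 2π·2000 = 1.257e+04 rad/s.
Step 2 — Component impedances:
  Z1: Z = R = 14.7 Ω
  Z2: Z = jωL = j·1.257e+04·0.000695 = 0 + j8.734 Ω
  Z3: Z = jωL = j·1.257e+04·0.191 = 0 + j2400 Ω
Step 3 — With open output, the series arm Z2 and the output shunt Z3 appear in series to ground: Z2 + Z3 = 0 + j2409 Ω.
Step 4 — Parallel with input shunt Z1: Z_in = Z1 || (Z2 + Z3) = 14.7 + j0.0897 Ω = 14.7∠0.3° Ω.

Z = 14.7 + j0.0897 Ω = 14.7∠0.3° Ω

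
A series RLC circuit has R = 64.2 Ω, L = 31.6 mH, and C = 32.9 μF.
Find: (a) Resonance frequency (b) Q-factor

Step 1 — Resonance condition Im(Z)=0 gives ω₀ = 1/√(LC).
Step 2 — ω₀ = 1/√(0.0316·3.29e-05) = 980.8 rad/s.
Step 3 — f₀ = ω₀/(2π) = 156.1 Hz.
Step 4 — Series Q: Q = ω₀L/R = 980.8·0.0316/64.2 = 0.4827.

(a) f₀ = 156.1 Hz  (b) Q = 0.4827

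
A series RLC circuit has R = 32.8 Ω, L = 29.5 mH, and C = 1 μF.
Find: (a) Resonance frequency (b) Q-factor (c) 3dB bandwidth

Step 1 — Resonance: ω₀ = 1/√(LC) = 1/√(0.0295·1e-06) = 5822 rad/s.
Step 2 — f₀ = ω₀/(2π) = 926.6 Hz.
Step 3 — Series Q: Q = ω₀L/R = 5822·0.0295/32.8 = 5.236.
Step 4 — Bandwidth: Δω = ω₀/Q = 1112 rad/s; BW = Δω/(2π) = 177 Hz.

(a) f₀ = 926.6 Hz  (b) Q = 5.236  (c) BW = 177 Hz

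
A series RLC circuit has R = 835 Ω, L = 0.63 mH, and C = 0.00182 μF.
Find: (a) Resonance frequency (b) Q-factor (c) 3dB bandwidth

Step 1 — Resonance: ω₀ = 1/√(LC) = 1/√(0.00063·1.82e-09) = 9.339e+05 rad/s.
Step 2 — f₀ = ω₀/(2π) = 1.486e+05 Hz.
Step 3 — Series Q: Q = ω₀L/R = 9.339e+05·0.00063/835 = 0.7046.
Step 4 — Bandwidth: Δω = ω₀/Q = 1.325e+06 rad/s; BW = Δω/(2π) = 2.109e+05 Hz.

(a) f₀ = 1.486e+05 Hz  (b) Q = 0.7046  (c) BW = 2.109e+05 Hz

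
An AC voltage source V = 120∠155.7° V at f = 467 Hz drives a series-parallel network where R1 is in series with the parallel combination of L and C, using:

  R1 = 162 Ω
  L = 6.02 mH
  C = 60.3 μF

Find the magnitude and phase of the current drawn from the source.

Step 1 — Angular frequency: ω = 2π·f = 2π·467 = 2934 rad/s.
Step 2 — Component impedances:
  R1: Z = R = 162 Ω
  L: Z = jωL = j·2934·0.00602 = 0 + j17.66 Ω
  C: Z = 1/(jωC) = -j/(ω·C) = 0 - j5.652 Ω
Step 3 — Parallel branch: L || C = 1/(1/L + 1/C) = 0 - j8.311 Ω.
Step 4 — Series with R1: Z_total = R1 + (L || C) = 162 - j8.311 Ω = 162.2∠-2.9° Ω.
Step 5 — Source phasor: V = 120∠155.7° V = -109.4 + j49.38 V.
Step 6 — Ohm's law: I = V / Z_total = (-109.4 + j49.38) / (162 - j8.311) = -0.6889 + j0.2695 A.
Step 7 — Convert to polar: |I| = 0.7398 A, ∠I = 158.6°.

I = 0.7398∠158.6° A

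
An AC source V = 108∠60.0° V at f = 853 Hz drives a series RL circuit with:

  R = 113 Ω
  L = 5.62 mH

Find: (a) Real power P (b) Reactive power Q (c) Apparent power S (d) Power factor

Step 1 — Angular frequency: ω = 2π·f = 2π·853 = 5360 rad/s.
Step 2 — Component impedances:
  R: Z = R = 113 Ω
  L: Z = jωL = j·5360·0.00562 = 0 + j30.12 Ω
Step 3 — Series combination: Z_total = R + L = 113 + j30.12 Ω = 116.9∠14.9° Ω.
Step 4 — Source phasor: V = 108∠60.0° V = 54 + j93.53 V.
Step 5 — Current: I = V / Z = 0.6522 + j0.6539 A = 0.9235∠45.1° A.
Step 6 — Complex power: S = V·I* = 96.37 + j25.69 VA.
Step 7 — Real power: P = Re(S) = 96.37 W.
Step 8 — Reactive power: Q = Im(S) = 25.69 VAR.
Step 9 — Apparent power: |S| = 99.74 VA.
Step 10 — Power factor: PF = P/|S| = 0.9663 (lagging).

(a) P = 96.37 W  (b) Q = 25.69 VAR  (c) S = 99.74 VA  (d) PF = 0.9663 (lagging)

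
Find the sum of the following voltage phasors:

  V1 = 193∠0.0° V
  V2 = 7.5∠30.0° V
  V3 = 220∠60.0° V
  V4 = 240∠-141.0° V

Step 1 — Convert each phasor to rectangular form:
  V1 = 193·(cos(0.0°) + j·sin(0.0°)) = 193 V
  V2 = 7.5·(cos(30.0°) + j·sin(30.0°)) = 6.495 + j3.75 V
  V3 = 220·(cos(60.0°) + j·sin(60.0°)) = 110 + j190.5 V
  V4 = 240·(cos(-141.0°) + j·sin(-141.0°)) = -186.5 - j151 V
Step 2 — Sum components: V_total = 123 + j43.24 V.
Step 3 — Convert to polar: |V_total| = 130.4 V, ∠V_total = 19.4°.

V_total = 130.4∠19.4° V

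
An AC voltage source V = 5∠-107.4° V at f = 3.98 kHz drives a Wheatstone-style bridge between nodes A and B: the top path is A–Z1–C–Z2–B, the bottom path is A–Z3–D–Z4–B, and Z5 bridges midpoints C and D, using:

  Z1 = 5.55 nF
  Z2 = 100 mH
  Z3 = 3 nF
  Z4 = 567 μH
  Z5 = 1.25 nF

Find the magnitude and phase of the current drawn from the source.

Step 1 — Angular frequency: ω = 2π·f = 2π·3980 = 2.501e+04 rad/s.
Step 2 — Component impedances:
  Z1: Z = 1/(jωC) = -j/(ω·C) = 0 - j7205 Ω
  Z2: Z = jωL = j·2.501e+04·0.1 = 0 + j2501 Ω
  Z3: Z = 1/(jωC) = -j/(ω·C) = 0 - j1.333e+04 Ω
  Z4: Z = jωL = j·2.501e+04·0.000567 = 0 + j14.18 Ω
  Z5: Z = 1/(jωC) = -j/(ω·C) = 0 - j3.199e+04 Ω
Step 3 — Bridge requires nodal analysis (the Z5 bridge couples midpoints C and D, so the two paths cannot be reduced to a simple series/parallel combination). Setting node B to ground and injecting 1 A at node A, the 3-node admittance system at A, C, D solves to V_A = Z_AB = 0 - j3359 Ω = 3359∠-90.0° Ω.
Step 4 — Source phasor: V = 5∠-107.4° V = -1.495 - j4.771 V.
Step 5 — Ohm's law: I = V / Z_total = (-1.495 - j4.771) / (0 - j3359) = 0.00142 - j0.0004451 A.
Step 6 — Convert to polar: |I| = 0.001488 A, ∠I = -17.4°.

I = 0.001488∠-17.4° A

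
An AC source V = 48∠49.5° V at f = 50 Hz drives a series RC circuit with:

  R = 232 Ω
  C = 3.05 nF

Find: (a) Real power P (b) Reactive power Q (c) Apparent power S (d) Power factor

Step 1 — Angular frequency: ω = 2π·f = 2π·50 = 314.2 rad/s.
Step 2 — Component impedances:
  R: Z = R = 232 Ω
  C: Z = 1/(jωC) = -j/(ω·C) = 0 - j1.044e+06 Ω
Step 3 — Series combination: Z_total = R + C = 232 - j1.044e+06 Ω = 1.044e+06∠-90.0° Ω.
Step 4 — Source phasor: V = 48∠49.5° V = 31.17 + j36.5 V.
Step 5 — Current: I = V / Z = -3.497e-05 + j2.988e-05 A = 4.599e-05∠139.5° A.
Step 6 — Complex power: S = V·I* = 4.908e-07 - j0.002208 VA.
Step 7 — Real power: P = Re(S) = 4.908e-07 W.
Step 8 — Reactive power: Q = Im(S) = -0.002208 VAR.
Step 9 — Apparent power: |S| = 0.002208 VA.
Step 10 — Power factor: PF = P/|S| = 0.0002223 (leading).

(a) P = 4.908e-07 W  (b) Q = -0.002208 VAR  (c) S = 0.002208 VA  (d) PF = 0.0002223 (leading)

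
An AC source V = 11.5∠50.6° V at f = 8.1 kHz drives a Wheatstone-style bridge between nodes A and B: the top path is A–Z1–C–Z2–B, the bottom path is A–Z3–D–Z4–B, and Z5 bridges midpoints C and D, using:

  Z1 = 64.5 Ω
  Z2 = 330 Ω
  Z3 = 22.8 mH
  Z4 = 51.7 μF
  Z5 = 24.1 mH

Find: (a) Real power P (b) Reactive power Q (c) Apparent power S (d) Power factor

Step 1 — Angular frequency: ω = 2π·f = 2π·8100 = 5.089e+04 rad/s.
Step 2 — Component impedances:
  Z1: Z = R = 64.5 Ω
  Z2: Z = R = 330 Ω
  Z3: Z = jωL = j·5.089e+04·0.0228 = 0 + j1160 Ω
  Z4: Z = 1/(jωC) = -j/(ω·C) = 0 - j0.3801 Ω
  Z5: Z = jωL = j·5.089e+04·0.0241 = 0 + j1227 Ω
Step 3 — Bridge requires nodal analysis (the Z5 bridge couples midpoints C and D, so the two paths cannot be reduced to a simple series/parallel combination). Setting node B to ground and injecting 1 A at node A, the 3-node admittance system at A, C, D solves to V_A = Z_AB = 297.5 + j166.4 Ω = 340.9∠29.2° Ω.
Step 4 — Source phasor: V = 11.5∠50.6° V = 7.299 + j8.886 V.
Step 5 — Current: I = V / Z = 0.03141 + j0.0123 A = 0.03373∠21.4° A.
Step 6 — Complex power: S = V·I* = 0.3386 + j0.1894 VA.
Step 7 — Real power: P = Re(S) = 0.3386 W.
Step 8 — Reactive power: Q = Im(S) = 0.1894 VAR.
Step 9 — Apparent power: |S| = 0.3879 VA.
Step 10 — Power factor: PF = P/|S| = 0.8727 (lagging).

(a) P = 0.3386 W  (b) Q = 0.1894 VAR  (c) S = 0.3879 VA  (d) PF = 0.8727 (lagging)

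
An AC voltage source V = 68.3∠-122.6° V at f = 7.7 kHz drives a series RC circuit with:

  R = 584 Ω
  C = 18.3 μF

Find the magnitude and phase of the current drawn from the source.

Step 1 — Angular frequency: ω = 2π·f = 2π·7700 = 4.838e+04 rad/s.
Step 2 — Component impedances:
  R: Z = R = 584 Ω
  C: Z = 1/(jωC) = -j/(ω·C) = 0 - j1.129 Ω
Step 3 — Series combination: Z_total = R + C = 584 - j1.129 Ω = 584∠-0.1° Ω.
Step 4 — Source phasor: V = 68.3∠-122.6° V = -36.8 - j57.54 V.
Step 5 — Ohm's law: I = V / Z_total = (-36.8 - j57.54) / (584 - j1.129) = -0.06282 - j0.09865 A.
Step 6 — Convert to polar: |I| = 0.117 A, ∠I = -122.5°.

I = 0.117∠-122.5° A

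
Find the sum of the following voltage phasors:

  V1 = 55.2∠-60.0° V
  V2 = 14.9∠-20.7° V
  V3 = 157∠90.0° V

Step 1 — Convert each phasor to rectangular form:
  V1 = 55.2·(cos(-60.0°) + j·sin(-60.0°)) = 27.6 - j47.8 V
  V2 = 14.9·(cos(-20.7°) + j·sin(-20.7°)) = 13.94 - j5.267 V
  V3 = 157·(cos(90.0°) + j·sin(90.0°)) = 0 + j157 V
Step 2 — Sum components: V_total = 41.54 + j103.9 V.
Step 3 — Convert to polar: |V_total| = 111.9 V, ∠V_total = 68.2°.

V_total = 111.9∠68.2° V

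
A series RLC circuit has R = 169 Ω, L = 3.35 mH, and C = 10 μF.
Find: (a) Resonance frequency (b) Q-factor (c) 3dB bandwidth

Step 1 — Resonance: ω₀ = 1/√(LC) = 1/√(0.00335·1e-05) = 5464 rad/s.
Step 2 — f₀ = ω₀/(2π) = 869.6 Hz.
Step 3 — Series Q: Q = ω₀L/R = 5464·0.00335/169 = 0.1083.
Step 4 — Bandwidth: Δω = ω₀/Q = 5.045e+04 rad/s; BW = Δω/(2π) = 8029 Hz.

(a) f₀ = 869.6 Hz  (b) Q = 0.1083  (c) BW = 8029 Hz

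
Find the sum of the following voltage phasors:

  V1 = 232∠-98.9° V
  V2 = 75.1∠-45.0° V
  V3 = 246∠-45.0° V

Step 1 — Convert each phasor to rectangular form:
  V1 = 232·(cos(-98.9°) + j·sin(-98.9°)) = -35.89 - j229.2 V
  V2 = 75.1·(cos(-45.0°) + j·sin(-45.0°)) = 53.1 - j53.1 V
  V3 = 246·(cos(-45.0°) + j·sin(-45.0°)) = 173.9 - j173.9 V
Step 2 — Sum components: V_total = 191.2 - j456.3 V.
Step 3 — Convert to polar: |V_total| = 494.7 V, ∠V_total = -67.3°.

V_total = 494.7∠-67.3° V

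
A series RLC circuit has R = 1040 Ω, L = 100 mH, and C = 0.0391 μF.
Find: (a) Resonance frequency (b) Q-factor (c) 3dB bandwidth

Step 1 — Resonance: ω₀ = 1/√(LC) = 1/√(0.1·3.91e-08) = 1.599e+04 rad/s.
Step 2 — f₀ = ω₀/(2π) = 2545 Hz.
Step 3 — Series Q: Q = ω₀L/R = 1.599e+04·0.1/1040 = 1.538.
Step 4 — Bandwidth: Δω = ω₀/Q = 1.04e+04 rad/s; BW = Δω/(2π) = 1655 Hz.

(a) f₀ = 2545 Hz  (b) Q = 1.538  (c) BW = 1655 Hz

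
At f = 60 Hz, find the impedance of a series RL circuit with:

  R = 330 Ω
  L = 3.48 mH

Step 1 — Angular frequency: ω = 2π·f = 2π·60 = 377 rad/s.
Step 2 — Component impedances:
  R: Z = R = 330 Ω
  L: Z = jωL = j·377·0.00348 = 0 + j1.312 Ω
Step 3 — Series combination: Z_total = R + L = 330 + j1.312 Ω = 330∠0.2° Ω.

Z = 330 + j1.312 Ω = 330∠0.2° Ω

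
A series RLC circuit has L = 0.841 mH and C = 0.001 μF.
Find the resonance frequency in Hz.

Step 1 — Resonance condition Im(Z)=0 gives ω₀ = 1/√(LC).
Step 2 — ω₀ = 1/√(0.000841·1e-09) = 1.09e+06 rad/s.
Step 3 — f₀ = ω₀/(2π) = 1.735e+05 Hz.

f₀ = 1.735e+05 Hz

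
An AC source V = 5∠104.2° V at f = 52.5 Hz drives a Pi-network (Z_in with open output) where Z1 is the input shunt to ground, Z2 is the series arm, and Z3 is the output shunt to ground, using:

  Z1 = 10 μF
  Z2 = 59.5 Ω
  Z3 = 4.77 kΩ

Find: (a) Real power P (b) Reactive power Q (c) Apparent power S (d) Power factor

Step 1 — Angular frequency: ω = 2π·f = 2π·52.5 = 329.9 rad/s.
Step 2 — Component impedances:
  Z1: Z = 1/(jωC) = -j/(ω·C) = 0 - j303.2 Ω
  Z2: Z = R = 59.5 Ω
  Z3: Z = R = 4770 Ω
Step 3 — With open output, the series arm Z2 and the output shunt Z3 appear in series to ground: Z2 + Z3 = 4830 Ω.
Step 4 — Parallel with input shunt Z1: Z_in = Z1 || (Z2 + Z3) = 18.95 - j302 Ω = 302.6∠-86.4° Ω.
Step 5 — Source phasor: V = 5∠104.2° V = -1.227 + j4.847 V.
Step 6 — Current: I = V / Z = -0.01624 - j0.003042 A = 0.01653∠-169.4° A.
Step 7 — Complex power: S = V·I* = 0.005177 - j0.08247 VA.
Step 8 — Real power: P = Re(S) = 0.005177 W.
Step 9 — Reactive power: Q = Im(S) = -0.08247 VAR.
Step 10 — Apparent power: |S| = 0.08263 VA.
Step 11 — Power factor: PF = P/|S| = 0.06265 (leading).

(a) P = 0.005177 W  (b) Q = -0.08247 VAR  (c) S = 0.08263 VA  (d) PF = 0.06265 (leading)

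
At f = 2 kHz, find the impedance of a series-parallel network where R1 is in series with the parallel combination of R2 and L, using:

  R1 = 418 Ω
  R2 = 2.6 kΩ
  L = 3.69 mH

Step 1 — Angular frequency: ω = 2π·f = 2π·2000 = 1.257e+04 rad/s.
Step 2 — Component impedances:
  R1: Z = R = 418 Ω
  R2: Z = R = 2600 Ω
  L: Z = jωL = j·1.257e+04·0.00369 = 0 + j46.37 Ω
Step 3 — Parallel branch: R2 || L = 1/(1/R2 + 1/L) = 0.8267 + j46.36 Ω.
Step 4 — Series with R1: Z_total = R1 + (R2 || L) = 418.8 + j46.36 Ω = 421.4∠6.3° Ω.

Z = 418.8 + j46.36 Ω = 421.4∠6.3° Ω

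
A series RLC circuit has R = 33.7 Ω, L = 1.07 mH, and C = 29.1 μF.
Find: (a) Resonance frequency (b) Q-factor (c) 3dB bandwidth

Step 1 — Resonance condition Im(Z)=0 gives ω₀ = 1/√(LC).
Step 2 — ω₀ = 1/√(0.00107·2.91e-05) = 5667 rad/s.
Step 3 — f₀ = ω₀/(2π) = 901.9 Hz.
Step 4 — Series Q: Q = ω₀L/R = 5667·0.00107/33.7 = 0.1799.
Step 5 — 3dB bandwidth: Δω = ω₀/Q = 3.15e+04 rad/s; BW = Δω/(2π) = 5013 Hz.

(a) f₀ = 901.9 Hz  (b) Q = 0.1799  (c) BW = 5013 Hz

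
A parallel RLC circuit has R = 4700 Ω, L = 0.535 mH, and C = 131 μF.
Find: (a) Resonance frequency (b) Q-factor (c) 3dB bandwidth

Step 1 — Resonance: ω₀ = 1/√(LC) = 1/√(0.000535·0.000131) = 3777 rad/s.
Step 2 — f₀ = ω₀/(2π) = 601.2 Hz.
Step 3 — Parallel Q: Q = R/(ω₀L) = 4700/(3777·0.000535) = 2326.
Step 4 — Bandwidth: Δω = ω₀/Q = 1.624 rad/s; BW = Δω/(2π) = 0.2585 Hz.

(a) f₀ = 601.2 Hz  (b) Q = 2326  (c) BW = 0.2585 Hz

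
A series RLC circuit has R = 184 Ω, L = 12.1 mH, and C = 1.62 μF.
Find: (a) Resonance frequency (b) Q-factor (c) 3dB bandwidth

Step 1 — Resonance: ω₀ = 1/√(LC) = 1/√(0.0121·1.62e-06) = 7142 rad/s.
Step 2 — f₀ = ω₀/(2π) = 1137 Hz.
Step 3 — Series Q: Q = ω₀L/R = 7142·0.0121/184 = 0.4697.
Step 4 — Bandwidth: Δω = ω₀/Q = 1.521e+04 rad/s; BW = Δω/(2π) = 2420 Hz.

(a) f₀ = 1137 Hz  (b) Q = 0.4697  (c) BW = 2420 Hz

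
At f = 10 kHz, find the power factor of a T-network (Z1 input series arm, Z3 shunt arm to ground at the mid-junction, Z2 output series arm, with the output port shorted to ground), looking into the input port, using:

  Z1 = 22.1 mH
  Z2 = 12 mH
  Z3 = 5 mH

Step 1 — Angular frequency: ω = 2π·f = 2π·1e+04 = 6.283e+04 rad/s.
Step 2 — Component impedances:
  Z1: Z = jωL = j·6.283e+04·0.0221 = 0 + j1389 Ω
  Z2: Z = jωL = j·6.283e+04·0.012 = 0 + j754 Ω
  Z3: Z = jωL = j·6.283e+04·0.005 = 0 + j314.2 Ω
Step 3 — With the output port shorted to ground, the output series arm Z2 runs from the junction to ground; the shunt arm Z3 also runs from the junction to ground. They appear in parallel: Z3 || Z2 = 0 + j221.8 Ω.
Step 4 — Series with input arm Z1: Z_in = Z1 + (Z3 || Z2) = 0 + j1610 Ω = 1610∠90.0° Ω.
Step 5 — Power factor: PF = cos(φ) = Re(Z)/|Z| = 0/1610 = 0.
Step 6 — Type: Im(Z) = 1610 ⇒ lagging (phase φ = 90.0°).

PF = 0 (lagging, φ = 90.0°)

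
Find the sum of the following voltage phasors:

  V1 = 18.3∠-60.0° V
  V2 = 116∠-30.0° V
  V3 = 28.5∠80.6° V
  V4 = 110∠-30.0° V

Step 1 — Convert each phasor to rectangular form:
  V1 = 18.3·(cos(-60.0°) + j·sin(-60.0°)) = 9.15 - j15.85 V
  V2 = 116·(cos(-30.0°) + j·sin(-30.0°)) = 100.5 - j58 V
  V3 = 28.5·(cos(80.6°) + j·sin(80.6°)) = 4.655 + j28.12 V
  V4 = 110·(cos(-30.0°) + j·sin(-30.0°)) = 95.26 - j55 V
Step 2 — Sum components: V_total = 209.5 - j100.7 V.
Step 3 — Convert to polar: |V_total| = 232.5 V, ∠V_total = -25.7°.

V_total = 232.5∠-25.7° V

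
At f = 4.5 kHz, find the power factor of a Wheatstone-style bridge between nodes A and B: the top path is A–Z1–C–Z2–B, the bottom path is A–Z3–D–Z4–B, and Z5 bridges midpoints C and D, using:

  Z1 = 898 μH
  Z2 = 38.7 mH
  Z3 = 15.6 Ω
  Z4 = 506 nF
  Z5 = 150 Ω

Step 1 — Angular frequency: ω = 2π·f = 2π·4500 = 2.827e+04 rad/s.
Step 2 — Component impedances:
  Z1: Z = jωL = j·2.827e+04·0.000898 = 0 + j25.39 Ω
  Z2: Z = jωL = j·2.827e+04·0.0387 = 0 + j1094 Ω
  Z3: Z = R = 15.6 Ω
  Z4: Z = 1/(jωC) = -j/(ω·C) = 0 - j69.9 Ω
  Z5: Z = R = 150 Ω
Step 3 — Bridge requires nodal analysis (the Z5 bridge couples midpoints C and D, so the two paths cannot be reduced to a simple series/parallel combination). Setting node B to ground and injecting 1 A at node A, the 3-node admittance system at A, C, D solves to V_A = Z_AB = 16.15 - j74.43 Ω = 76.16∠-77.8° Ω.
Step 4 — Power factor: PF = cos(φ) = Re(Z)/|Z| = 16.146/76.157 = 0.212.
Step 5 — Type: Im(Z) = -74.43 ⇒ leading (phase φ = -77.8°).

PF = 0.212 (leading, φ = -77.8°)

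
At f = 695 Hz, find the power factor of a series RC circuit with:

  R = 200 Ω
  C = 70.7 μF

Step 1 — Angular frequency: ω = 2π·f = 2π·695 = 4367 rad/s.
Step 2 — Component impedances:
  R: Z = R = 200 Ω
  C: Z = 1/(jωC) = -j/(ω·C) = 0 - j3.239 Ω
Step 3 — Series combination: Z_total = R + C = 200 - j3.239 Ω = 200∠-0.9° Ω.
Step 4 — Power factor: PF = cos(φ) = Re(Z)/|Z| = 200/200.03 = 0.9999.
Step 5 — Type: Im(Z) = -3.239 ⇒ leading (phase φ = -0.9°).

PF = 0.9999 (leading, φ = -0.9°)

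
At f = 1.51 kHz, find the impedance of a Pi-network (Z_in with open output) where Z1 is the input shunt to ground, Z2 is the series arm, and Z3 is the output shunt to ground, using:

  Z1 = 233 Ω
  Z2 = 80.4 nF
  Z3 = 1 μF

Step 1 — Angular frequency: ω = 2π·f = 2π·1510 = 9488 rad/s.
Step 2 — Component impedances:
  Z1: Z = R = 233 Ω
  Z2: Z = 1/(jωC) = -j/(ω·C) = 0 - j1311 Ω
  Z3: Z = 1/(jωC) = -j/(ω·C) = 0 - j105.4 Ω
Step 3 — With open output, the series arm Z2 and the output shunt Z3 appear in series to ground: Z2 + Z3 = 0 - j1416 Ω.
Step 4 — Parallel with input shunt Z1: Z_in = Z1 || (Z2 + Z3) = 226.9 - j37.32 Ω = 229.9∠-9.3° Ω.

Z = 226.9 - j37.32 Ω = 229.9∠-9.3° Ω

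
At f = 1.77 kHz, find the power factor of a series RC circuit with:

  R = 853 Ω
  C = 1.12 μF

Step 1 — Angular frequency: ω = 2π·f = 2π·1770 = 1.112e+04 rad/s.
Step 2 — Component impedances:
  R: Z = R = 853 Ω
  C: Z = 1/(jωC) = -j/(ω·C) = 0 - j80.28 Ω
Step 3 — Series combination: Z_total = R + C = 853 - j80.28 Ω = 856.8∠-5.4° Ω.
Step 4 — Power factor: PF = cos(φ) = Re(Z)/|Z| = 853/856.8 = 0.9956.
Step 5 — Type: Im(Z) = -80.28 ⇒ leading (phase φ = -5.4°).

PF = 0.9956 (leading, φ = -5.4°)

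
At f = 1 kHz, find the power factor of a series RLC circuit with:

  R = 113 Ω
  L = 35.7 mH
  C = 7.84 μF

Step 1 — Angular frequency: ω = 2π·f = 2π·1000 = 6283 rad/s.
Step 2 — Component impedances:
  R: Z = R = 113 Ω
  L: Z = jωL = j·6283·0.0357 = 0 + j224.3 Ω
  C: Z = 1/(jωC) = -j/(ω·C) = 0 - j20.3 Ω
Step 3 — Series combination: Z_total = R + L + C = 113 + j204 Ω = 233.2∠61.0° Ω.
Step 4 — Power factor: PF = cos(φ) = Re(Z)/|Z| = 113/233.21 = 0.4845.
Step 5 — Type: Im(Z) = 204 ⇒ lagging (phase φ = 61.0°).

PF = 0.4845 (lagging, φ = 61.0°)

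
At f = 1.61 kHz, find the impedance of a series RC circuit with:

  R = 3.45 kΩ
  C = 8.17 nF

Step 1 — Angular frequency: ω = 2π·f = 2π·1610 = 1.012e+04 rad/s.
Step 2 — Component impedances:
  R: Z = R = 3450 Ω
  C: Z = 1/(jωC) = -j/(ω·C) = 0 - j1.21e+04 Ω
Step 3 — Series combination: Z_total = R + C = 3450 - j1.21e+04 Ω = 1.258e+04∠-74.1° Ω.

Z = 3450 - j1.21e+04 Ω = 1.258e+04∠-74.1° Ω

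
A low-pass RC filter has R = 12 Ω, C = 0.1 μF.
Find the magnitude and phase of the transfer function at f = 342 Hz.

Step 1 — Angular frequency: ω = 2π·342 = 2149 rad/s.
Step 2 — Transfer function: H(jω) = 1/(1 + jωRC).
Step 3 — Denominator: 1 + jωRC = 1 + j·2149·12·1e-07 = 1 + j0.002579.
Step 4 — H = 1 - j0.002579.
Step 5 — Magnitude: |H| = 1 (-0.0 dB); phase: φ = -0.1°.

|H| = 1 (-0.0 dB), φ = -0.1°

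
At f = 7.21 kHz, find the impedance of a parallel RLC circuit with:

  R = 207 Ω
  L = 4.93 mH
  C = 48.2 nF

Step 1 — Angular frequency: ω = 2π·f = 2π·7210 = 4.53e+04 rad/s.
Step 2 — Component impedances:
  R: Z = R = 207 Ω
  L: Z = jωL = j·4.53e+04·0.00493 = 0 + j223.3 Ω
  C: Z = 1/(jωC) = -j/(ω·C) = 0 - j458 Ω
Step 3 — Parallel combination: 1/Z_total = 1/R + 1/L + 1/C; Z_total = 168.9 + j80.21 Ω = 187∠25.4° Ω.

Z = 168.9 + j80.21 Ω = 187∠25.4° Ω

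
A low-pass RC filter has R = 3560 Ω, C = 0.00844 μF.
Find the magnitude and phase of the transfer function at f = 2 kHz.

Step 1 — Angular frequency: ω = 2π·2000 = 1.257e+04 rad/s.
Step 2 — Transfer function: H(jω) = 1/(1 + jωRC).
Step 3 — Denominator: 1 + jωRC = 1 + j·1.257e+04·3560·8.44e-09 = 1 + j0.3776.
Step 4 — H = 0.8752 - j0.3305.
Step 5 — Magnitude: |H| = 0.9355 (-0.6 dB); phase: φ = -20.7°.

|H| = 0.9355 (-0.6 dB), φ = -20.7°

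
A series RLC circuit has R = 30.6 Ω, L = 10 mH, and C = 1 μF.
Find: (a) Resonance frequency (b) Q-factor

Step 1 — Resonance condition Im(Z)=0 gives ω₀ = 1/√(LC).
Step 2 — ω₀ = 1/√(0.01·1e-06) = 1e+04 rad/s.
Step 3 — f₀ = ω₀/(2π) = 1592 Hz.
Step 4 — Series Q: Q = ω₀L/R = 1e+04·0.01/30.6 = 3.268.

(a) f₀ = 1592 Hz  (b) Q = 3.268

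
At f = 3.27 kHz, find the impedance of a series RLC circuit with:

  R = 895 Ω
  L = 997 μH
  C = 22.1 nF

Step 1 — Angular frequency: ω = 2π·f = 2π·3270 = 2.055e+04 rad/s.
Step 2 — Component impedances:
  R: Z = R = 895 Ω
  L: Z = jωL = j·2.055e+04·0.000997 = 0 + j20.48 Ω
  C: Z = 1/(jωC) = -j/(ω·C) = 0 - j2202 Ω
Step 3 — Series combination: Z_total = R + L + C = 895 - j2182 Ω = 2358∠-67.7° Ω.

Z = 895 - j2182 Ω = 2358∠-67.7° Ω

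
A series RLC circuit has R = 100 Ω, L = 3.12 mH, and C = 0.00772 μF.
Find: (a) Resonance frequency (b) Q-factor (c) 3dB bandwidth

Step 1 — Resonance: ω₀ = 1/√(LC) = 1/√(0.00312·7.72e-09) = 2.038e+05 rad/s.
Step 2 — f₀ = ω₀/(2π) = 3.243e+04 Hz.
Step 3 — Series Q: Q = ω₀L/R = 2.038e+05·0.00312/100 = 6.357.
Step 4 — Bandwidth: Δω = ω₀/Q = 3.205e+04 rad/s; BW = Δω/(2π) = 5101 Hz.

(a) f₀ = 3.243e+04 Hz  (b) Q = 6.357  (c) BW = 5101 Hz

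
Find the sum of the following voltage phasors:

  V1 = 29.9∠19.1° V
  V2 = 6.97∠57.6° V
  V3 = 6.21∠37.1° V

Step 1 — Convert each phasor to rectangular form:
  V1 = 29.9·(cos(19.1°) + j·sin(19.1°)) = 28.25 + j9.784 V
  V2 = 6.97·(cos(57.6°) + j·sin(57.6°)) = 3.735 + j5.885 V
  V3 = 6.21·(cos(37.1°) + j·sin(37.1°)) = 4.953 + j3.746 V
Step 2 — Sum components: V_total = 36.94 + j19.41 V.
Step 3 — Convert to polar: |V_total| = 41.73 V, ∠V_total = 27.7°.

V_total = 41.73∠27.7° V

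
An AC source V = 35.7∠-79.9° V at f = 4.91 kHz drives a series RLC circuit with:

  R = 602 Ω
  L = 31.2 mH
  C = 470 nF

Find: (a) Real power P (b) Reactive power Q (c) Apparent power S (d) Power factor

Step 1 — Angular frequency: ω = 2π·f = 2π·4910 = 3.085e+04 rad/s.
Step 2 — Component impedances:
  R: Z = R = 602 Ω
  L: Z = jωL = j·3.085e+04·0.0312 = 0 + j962.5 Ω
  C: Z = 1/(jωC) = -j/(ω·C) = 0 - j68.97 Ω
Step 3 — Series combination: Z_total = R + L + C = 602 + j893.6 Ω = 1077∠56.0° Ω.
Step 4 — Source phasor: V = 35.7∠-79.9° V = 6.261 - j35.15 V.
Step 5 — Current: I = V / Z = -0.02381 - j0.02305 A = 0.03313∠-135.9° A.
Step 6 — Complex power: S = V·I* = 0.6609 + j0.981 VA.
Step 7 — Real power: P = Re(S) = 0.6609 W.
Step 8 — Reactive power: Q = Im(S) = 0.981 VAR.
Step 9 — Apparent power: |S| = 1.183 VA.
Step 10 — Power factor: PF = P/|S| = 0.5587 (lagging).

(a) P = 0.6609 W  (b) Q = 0.981 VAR  (c) S = 1.183 VA  (d) PF = 0.5587 (lagging)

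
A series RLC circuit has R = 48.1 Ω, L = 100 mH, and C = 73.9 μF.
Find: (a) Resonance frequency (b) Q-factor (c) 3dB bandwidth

Step 1 — Resonance: ω₀ = 1/√(LC) = 1/√(0.1·7.39e-05) = 367.9 rad/s.
Step 2 — f₀ = ω₀/(2π) = 58.55 Hz.
Step 3 — Series Q: Q = ω₀L/R = 367.9·0.1/48.1 = 0.7648.
Step 4 — Bandwidth: Δω = ω₀/Q = 481 rad/s; BW = Δω/(2π) = 76.55 Hz.

(a) f₀ = 58.55 Hz  (b) Q = 0.7648  (c) BW = 76.55 Hz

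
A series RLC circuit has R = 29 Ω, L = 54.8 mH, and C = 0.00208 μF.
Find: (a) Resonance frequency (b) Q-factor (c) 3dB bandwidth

Step 1 — Resonance condition Im(Z)=0 gives ω₀ = 1/√(LC).
Step 2 — ω₀ = 1/√(0.0548·2.08e-09) = 9.367e+04 rad/s.
Step 3 — f₀ = ω₀/(2π) = 1.491e+04 Hz.
Step 4 — Series Q: Q = ω₀L/R = 9.367e+04·0.0548/29 = 177.
Step 5 — 3dB bandwidth: Δω = ω₀/Q = 529.2 rad/s; BW = Δω/(2π) = 84.22 Hz.

(a) f₀ = 1.491e+04 Hz  (b) Q = 177  (c) BW = 84.22 Hz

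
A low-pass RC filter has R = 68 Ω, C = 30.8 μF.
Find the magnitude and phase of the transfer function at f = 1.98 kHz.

Step 1 — Angular frequency: ω = 2π·1980 = 1.244e+04 rad/s.
Step 2 — Transfer function: H(jω) = 1/(1 + jωRC).
Step 3 — Denominator: 1 + jωRC = 1 + j·1.244e+04·68·3.08e-05 = 1 + j26.06.
Step 4 — H = 0.001471 - j0.03832.
Step 5 — Magnitude: |H| = 0.03835 (-28.3 dB); phase: φ = -87.8°.

|H| = 0.03835 (-28.3 dB), φ = -87.8°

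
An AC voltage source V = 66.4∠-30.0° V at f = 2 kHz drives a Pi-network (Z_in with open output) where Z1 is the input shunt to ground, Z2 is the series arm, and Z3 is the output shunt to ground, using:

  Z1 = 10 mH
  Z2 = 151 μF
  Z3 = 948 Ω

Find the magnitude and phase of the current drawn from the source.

Step 1 — Angular frequency: ω = 2π·f = 2π·2000 = 1.257e+04 rad/s.
Step 2 — Component impedances:
  Z1: Z = jωL = j·1.257e+04·0.01 = 0 + j125.7 Ω
  Z2: Z = 1/(jωC) = -j/(ω·C) = 0 - j0.527 Ω
  Z3: Z = R = 948 Ω
Step 3 — With open output, the series arm Z2 and the output shunt Z3 appear in series to ground: Z2 + Z3 = 948 - j0.527 Ω.
Step 4 — Parallel with input shunt Z1: Z_in = Z1 || (Z2 + Z3) = 16.37 + j123.5 Ω = 124.6∠82.4° Ω.
Step 5 — Source phasor: V = 66.4∠-30.0° V = 57.5 - j33.2 V.
Step 6 — Ohm's law: I = V / Z_total = (57.5 - j33.2) / (16.37 + j123.5) = -0.2035 - j0.4926 A.
Step 7 — Convert to polar: |I| = 0.533 A, ∠I = -112.4°.

I = 0.533∠-112.4° A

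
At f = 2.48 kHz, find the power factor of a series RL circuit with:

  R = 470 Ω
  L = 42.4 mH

Step 1 — Angular frequency: ω = 2π·f = 2π·2480 = 1.558e+04 rad/s.
Step 2 — Component impedances:
  R: Z = R = 470 Ω
  L: Z = jωL = j·1.558e+04·0.0424 = 0 + j660.7 Ω
Step 3 — Series combination: Z_total = R + L = 470 + j660.7 Ω = 810.8∠54.6° Ω.
Step 4 — Power factor: PF = cos(φ) = Re(Z)/|Z| = 470/810.8 = 0.5797.
Step 5 — Type: Im(Z) = 660.7 ⇒ lagging (phase φ = 54.6°).

PF = 0.5797 (lagging, φ = 54.6°)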